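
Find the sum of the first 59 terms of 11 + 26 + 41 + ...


aₙ = 11 + (59-1)×15 = 881
Sₙ = n(a₁+aₙ)/2 = 59×(11+881)/2
= 59×892/2 = 26314

S_59 = 26314


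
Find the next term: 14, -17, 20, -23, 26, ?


Pattern: alternating sign, magnitude arithmetic (d=3)
Terms: 14, -17, 20, -23, 26
Next term = -29

Next term = -29


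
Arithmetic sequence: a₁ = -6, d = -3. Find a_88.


aₙ = a₁ + (n-1)d
= -6 + (88-1)×-3
= -6 - 261
= -267

a_88 = -267


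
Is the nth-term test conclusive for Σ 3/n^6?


lim(n→∞) 3/n^6 = 0
lim aₙ = 0 → nth-term test is INCONCLUSIVE
(Need other tests; this is actually a convergent p-series with p=6 > 1)

Inconclusive (lim aₙ = 0; need another test)


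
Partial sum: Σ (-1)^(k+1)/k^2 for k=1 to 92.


S = 1 - 1/4 + 1/9 - 1/16 + 1/25 - 1/36 + 1/49 - 1/64 ± ...
= 0.8224
(Full series converges to +π²/12 ≈ +0.8225)

S_92 = 0.8224


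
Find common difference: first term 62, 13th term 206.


d = (aₙ - a₁)/(n-1)
= (206 - 62)/(13-1)
= 144/12 = 12

d = 12


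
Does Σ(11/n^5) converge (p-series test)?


p-series test: Σ c/n^p converges if p > 1, diverges if p ≤ 1 (constant c > 0 doesn't affect convergence).
p = 5
5 > 1 → CONVERGES

Converges (p = 5 > 1)


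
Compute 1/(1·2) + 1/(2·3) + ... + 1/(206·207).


1/(k(k+1)) = 1/k - 1/(k+1) (partial fractions)
Telescoping: Σ = 1 - 1/207 = 206/207

Sum = 206/207


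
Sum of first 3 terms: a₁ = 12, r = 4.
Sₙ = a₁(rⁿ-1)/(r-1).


Sₙ = 12×(4^3 - 1)/(4 - 1)
= 12×(64 - 1)/3
= 12×63/3
= 252

S_3 = 252


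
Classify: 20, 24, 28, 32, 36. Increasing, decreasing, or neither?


Differences: 4, 4, 4, 4
All differences > 0 → strictly INCREASING

Monotonically increasing


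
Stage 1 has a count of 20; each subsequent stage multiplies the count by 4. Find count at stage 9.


aₙ = a₁·r^(n-1)
= 20×4^8
= 20×65536
= 1310720

a_9 = 1310720


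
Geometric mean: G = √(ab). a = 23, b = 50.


GM = √(23×50) = √1150 = 33.9116

GM = 33.9116


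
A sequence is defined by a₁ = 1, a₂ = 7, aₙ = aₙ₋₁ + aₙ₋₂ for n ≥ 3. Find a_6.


Computing iteratively: 1, 7, 8, 15, 23, 38
a_6 = 38

a_6 = 38


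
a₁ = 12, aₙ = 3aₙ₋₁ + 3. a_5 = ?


Computing step by step:
a_1 = 12
a_2 = 39
a_3 = 120
a_4 = 363
a_5 = 1092


a_5 = 1092


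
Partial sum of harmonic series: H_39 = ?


H_39 = 1/1 + 1/2 + 1/3 + ... + 1/39
= 2066035355155033/485721041551200
≈ 4.2535

H_39 = 2066035355155033/485721041551200 ≈ 4.2535


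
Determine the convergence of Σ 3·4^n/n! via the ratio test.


aₙ = 3·4^n/n!
a_{n+1}/aₙ = 4^(n+1)/(n+1)! × n!/4^n  (constant 3 cancels)
= 4/(n+1)
L = lim(n→∞) 4/(n+1) = 0
L < 1 → series CONVERGES

Converges (ratio test: L = 0 < 1)


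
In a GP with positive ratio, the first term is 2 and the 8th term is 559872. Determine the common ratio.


r^(n-1) = aₙ/a₁
r^7 = 559872/2 = 279936
r = 279936^(1/7)
= 6

r = 6


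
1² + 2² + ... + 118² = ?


n = 118
n(n+1)(2n+1)/6 = 118×119×237/6
= 3327954/6 = 554659

Σk² = 554659


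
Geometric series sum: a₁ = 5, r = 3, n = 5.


Sₙ = 5×(3^5 - 1)/(3 - 1)
= 5×(243 - 1)/2
= 5×242/2
= 605

S_5 = 605


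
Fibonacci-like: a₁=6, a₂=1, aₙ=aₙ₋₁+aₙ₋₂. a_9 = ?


Computing iteratively: 6, 1, 7, 8, 15, 23, 38, 61, 99
a_9 = 99

a_9 = 99


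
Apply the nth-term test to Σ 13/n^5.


lim(n→∞) 13/n^5 = 0
lim aₙ = 0 → nth-term test is INCONCLUSIVE
(Need other tests; this is actually a convergent p-series with p=5 > 1)

Inconclusive (lim aₙ = 0; need another test)


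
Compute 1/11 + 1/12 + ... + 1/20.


Σₖ₌11^20 1/k = 1/11 + 1/12 + 1/13 + 1/14 + 1/15 + 1/16 + 1/17 + 1/18 + 1/19 + 1/20
= 155685007/232792560
≈ 0.6688

Sum = 155685007/232792560 ≈ 0.6688


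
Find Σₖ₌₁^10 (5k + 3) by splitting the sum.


Σ(5k+3) = 5·Σk + 3·n
= 5·55 + 3·10
= 275 + 30 = 305

Σ = 305


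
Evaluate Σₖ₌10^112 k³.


Σₖ₌10^112 k³ = [112·113/2]² − [9·10/2]²
= 40043584 − 2025 = 40041559

Σk³ = 40041559


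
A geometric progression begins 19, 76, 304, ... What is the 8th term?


aₙ = a₁·r^(n-1)
= 19×4^7
= 19×16384
= 311296

a_8 = 311296


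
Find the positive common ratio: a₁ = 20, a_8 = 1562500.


r^(n-1) = aₙ/a₁
r^7 = 1562500/20 = 78125
r = 78125^(1/7)
= 5

r = 5


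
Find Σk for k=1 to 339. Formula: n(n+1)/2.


n(n+1)/2 = 339×340/2 = 115260/2 = 57630

Σk = 57630


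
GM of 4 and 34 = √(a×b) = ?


GM = √(4×34) = √136 = 11.6619

GM = 11.6619


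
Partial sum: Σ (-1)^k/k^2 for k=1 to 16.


S = -1 + 1/4 - 1/9 + 1/16 - 1/25 + 1/36 - 1/49 + 1/64 ± ...
= -0.8206
(Full series converges to -π²/12 ≈ -0.8225)

S_16 = -0.8206


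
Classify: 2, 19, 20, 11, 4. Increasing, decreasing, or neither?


Differences: 17, 1, -9, -7
Difference at position 1 is +17 (> 0) but position 3 is -9 (< 0) — sequence both rises and falls
→ NOT monotonic

Not monotonic


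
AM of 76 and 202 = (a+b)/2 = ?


AM = (76 + 202)/2 = 278/2 = 139

AM = 139


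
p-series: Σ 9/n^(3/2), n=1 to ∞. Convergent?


p-series test: Σ c/n^p converges if p > 1, diverges if p ≤ 1 (constant c > 0 doesn't affect convergence).
p = 3/2
3/2 > 1 → CONVERGES

Converges (p = 3/2 > 1)


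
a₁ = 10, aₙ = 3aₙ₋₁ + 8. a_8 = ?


Computing step by step:
a_1 = 10
a_2 = 38
a_3 = 122
a_4 = 374
a_5 = 1130
a_6 = 3398
a_7 = 10202
a_8 = 30614


a_8 = 30614


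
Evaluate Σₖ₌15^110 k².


Σₖ₌15^110 k² = Σₖ₌₁^110 k² − Σₖ₌₁^14 k²
= 110·111·221/6 − 14·15·29/6
= 449735 − 1015 = 448720

Σk² = 448720


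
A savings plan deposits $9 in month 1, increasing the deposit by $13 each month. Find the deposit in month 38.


aₙ = a₁ + (n-1)d
= 9 + (38-1)×13
= 9 + 481
= 490

a_38 = 490


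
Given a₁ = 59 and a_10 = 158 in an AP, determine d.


d = (aₙ - a₁)/(n-1)
= (158 - 59)/(10-1)
= 99/9 = 11

d = 11


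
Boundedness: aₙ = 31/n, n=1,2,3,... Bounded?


a₁ = 31, a₂ = 31/2, a₃ = 31/3, ...
0 < aₙ ≤ 31 for all n ≥ 1
Lower bound: 0, Upper bound: 31
The sequence IS bounded

Bounded (0 < aₙ ≤ 31)


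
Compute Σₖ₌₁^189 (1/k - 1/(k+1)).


Telescoping: adjacent terms cancel.
= 1/1 - 1/190
= 1 - 1/190 = 189/190

Sum = 189/190


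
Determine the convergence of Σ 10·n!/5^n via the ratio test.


aₙ = 10·n!/5^n
a_{n+1}/aₙ = (n+1)!/5^(n+1) × 5^n/n!  (constant 10 cancels)
= (n+1)/5
L = lim(n→∞) (n+1)/5 = ∞
L > 1 → series DIVERGES

Diverges (ratio test: L = ∞ > 1)


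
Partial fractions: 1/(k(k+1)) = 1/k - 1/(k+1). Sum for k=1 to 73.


1/(k(k+1)) = 1/k - 1/(k+1) (partial fractions)
Telescoping: Σ = 1 - 1/74 = 73/74

Sum = 73/74


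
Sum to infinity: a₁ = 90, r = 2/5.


S∞ = a₁/(1-r) = 90/(1 - 2/5)
= 90/(3/5)
= 150

S∞ = 150


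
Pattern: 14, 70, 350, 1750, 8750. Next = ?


Pattern: geometric (r=5)
Terms: 14, 70, 350, 1750, 8750
Next term = 43750

Next term = 43750


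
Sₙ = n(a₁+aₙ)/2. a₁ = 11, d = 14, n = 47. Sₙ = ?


aₙ = 11 + (47-1)×14 = 655
Sₙ = n(a₁+aₙ)/2 = 47×(11+655)/2
= 47×666/2 = 15651

S_47 = 15651


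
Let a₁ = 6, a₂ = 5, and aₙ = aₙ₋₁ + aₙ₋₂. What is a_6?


Computing iteratively: 6, 5, 11, 16, 27, 43
a_6 = 43

a_6 = 43


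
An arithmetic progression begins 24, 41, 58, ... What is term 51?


aₙ = a₁ + (n-1)d
= 24 + (51-1)×17
= 24 + 850
= 874

a_51 = 874


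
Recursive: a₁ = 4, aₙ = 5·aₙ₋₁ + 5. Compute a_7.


Computing step by step:
a_1 = 4
a_2 = 25
a_3 = 130
a_4 = 655
a_5 = 3280
a_6 = 16405
a_7 = 82030


a_7 = 82030


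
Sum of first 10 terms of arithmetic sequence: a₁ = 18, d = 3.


aₙ = 18 + (10-1)×3 = 45
Sₙ = n(a₁+aₙ)/2 = 10×(18+45)/2
= 10×63/2 = 315

S_10 = 315


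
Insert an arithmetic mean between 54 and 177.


AM = (54 + 177)/2 = 231/2 = 115.5

AM = 115.5


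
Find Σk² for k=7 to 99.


Σₖ₌7^99 k² = Σₖ₌₁^99 k² − Σₖ₌₁^6 k²
= 99·100·199/6 − 6·7·13/6
= 328350 − 91 = 328259

Σk² = 328259


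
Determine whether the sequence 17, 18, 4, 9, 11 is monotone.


Differences: 1, -14, 5, 2
Difference at position 1 is +1 (> 0) but position 2 is -14 (< 0) — sequence both rises and falls
→ NOT monotonic

Not monotonic


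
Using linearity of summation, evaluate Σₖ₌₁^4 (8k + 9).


Σ(8k+9) = 8·Σk + 9·n
= 8·10 + 9·4
= 80 + 36 = 116

Σ = 116


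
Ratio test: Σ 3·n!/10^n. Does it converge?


aₙ = 3·n!/10^n
a_{n+1}/aₙ = (n+1)!/10^(n+1) × 10^n/n!  (constant 3 cancels)
= (n+1)/10
L = lim(n→∞) (n+1)/10 = ∞
L > 1 → series DIVERGES

Diverges (ratio test: L = ∞ > 1)


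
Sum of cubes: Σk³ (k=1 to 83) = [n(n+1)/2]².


n(n+1)/2 = 83×84/2 = 3486
Σk³ = 3486² = 12152196

Σk³ = 12152196


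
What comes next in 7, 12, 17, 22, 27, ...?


Pattern: arithmetic (d=5)
Terms: 7, 12, 17, 22, 27
Next term = 32

Next term = 32


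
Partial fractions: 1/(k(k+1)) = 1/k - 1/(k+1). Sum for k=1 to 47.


1/(k(k+1)) = 1/k - 1/(k+1) (partial fractions)
Telescoping: Σ = 1 - 1/48 = 47/48

Sum = 47/48


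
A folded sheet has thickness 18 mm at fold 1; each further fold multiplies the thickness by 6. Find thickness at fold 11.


aₙ = a₁·r^(n-1)
= 18×6^10
= 18×60466176
= 1088391168

a_11 = 1088391168


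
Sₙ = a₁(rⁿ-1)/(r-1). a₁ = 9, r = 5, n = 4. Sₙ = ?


Sₙ = 9×(5^4 - 1)/(5 - 1)
= 9×(625 - 1)/4
= 9×624/4
= 1404

S_4 = 1404


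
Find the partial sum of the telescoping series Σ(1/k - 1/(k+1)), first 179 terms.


Telescoping: adjacent terms cancel.
= 1/1 - 1/180
= 1 - 1/180 = 179/180

Sum = 179/180


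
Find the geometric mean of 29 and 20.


GM = √(29×20) = √580 = 24.0832

GM = 24.0832


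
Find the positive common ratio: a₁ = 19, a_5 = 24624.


r^(n-1) = aₙ/a₁
r^4 = 24624/19 = 1296
r = 1296^(1/4)
= ±6; taking r > 0 gives r = 6

r = 6


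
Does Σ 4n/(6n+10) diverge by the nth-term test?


lim(n→∞) 4n/(6n+10) = 4/6 = 2/3  (divide numerator and denominator by n)
lim aₙ = 2/3 ≠ 0 → series DIVERGES

Diverges (lim aₙ = 2/3 ≠ 0)


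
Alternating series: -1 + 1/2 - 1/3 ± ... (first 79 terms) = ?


S = -1 + 1/2 - 1/3 + 1/4 - 1/5 + 1/6 - 1/7 + 1/8 ± ...
= -0.6994
(Full series converges to -ln(2) ≈ -0.6931)

S_79 = -0.6994


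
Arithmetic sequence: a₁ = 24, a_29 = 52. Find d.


d = (aₙ - a₁)/(n-1)
= (52 - 24)/(29-1)
= 28/28 = 1

d = 1


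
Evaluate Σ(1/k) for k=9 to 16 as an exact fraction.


Σₖ₌9^16 1/k = 1/9 + 1/10 + 1/11 + 1/12 + 1/13 + 1/14 + 1/15 + 1/16
= 95549/144144
≈ 0.6629

Sum = 95549/144144 ≈ 0.6629


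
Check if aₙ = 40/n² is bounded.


a₁ = 40, a₂ = 40/4, a₃ = 40/9, ...
0 < aₙ ≤ 40 for all n ≥ 1
The sequence IS bounded

Bounded (0 < aₙ ≤ 40)


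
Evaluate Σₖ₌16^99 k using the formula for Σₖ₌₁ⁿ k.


Σₖ₌16^99 k = Σₖ₌₁^99 k − Σₖ₌₁^15 k
= 99·100/2 − 15·16/2
= 4950 − 120 = 4830

Σk = 4830


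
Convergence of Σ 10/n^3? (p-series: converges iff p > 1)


p-series test: Σ c/n^p converges if p > 1, diverges if p ≤ 1 (constant c > 0 doesn't affect convergence).
p = 3
3 > 1 → CONVERGES

Converges (p = 3 > 1)


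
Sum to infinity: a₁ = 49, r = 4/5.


S∞ = a₁/(1-r) = 49/(1 - 4/5)
= 49/(1/5)
= 245

S∞ = 245


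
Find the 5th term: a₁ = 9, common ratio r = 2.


aₙ = a₁·r^(n-1)
= 9×2^4
= 9×16
= 144

a_5 = 144


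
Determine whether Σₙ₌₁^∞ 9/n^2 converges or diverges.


p-series test: Σ c/n^p converges if p > 1, diverges if p ≤ 1 (constant c > 0 doesn't affect convergence).
p = 2
2 > 1 → CONVERGES

Converges (p = 2 > 1)


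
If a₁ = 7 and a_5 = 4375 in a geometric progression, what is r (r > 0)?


r^(n-1) = aₙ/a₁
r^4 = 4375/7 = 625
r = 625^(1/4)
= ±5; taking r > 0 gives r = 5

r = 5


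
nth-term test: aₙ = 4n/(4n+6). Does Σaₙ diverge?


lim(n→∞) 4n/(4n+6) = 4/4 = 1  (divide numerator and denominator by n)
lim aₙ = 1 ≠ 0 → series DIVERGES

Diverges (lim aₙ = 1 ≠ 0)


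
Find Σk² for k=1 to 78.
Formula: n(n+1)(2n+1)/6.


n = 78
n(n+1)(2n+1)/6 = 78×79×157/6
= 967434/6 = 161239

Σk² = 161239


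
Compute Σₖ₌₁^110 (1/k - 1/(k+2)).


Telescoping with gap 2: two head and two tail terms survive.
= (1 + 1/2) - (1/111 + 1/112)
= 3/2 - 1/111 - 1/112 = 18425/12432

Sum = 18425/12432


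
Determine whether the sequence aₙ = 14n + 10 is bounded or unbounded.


aₙ = 14n + 10 → as n→∞, aₙ→∞
No finite upper bound exists
The sequence is UNBOUNDED

Unbounded (aₙ → ∞ as n → ∞)


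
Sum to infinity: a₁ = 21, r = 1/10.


S∞ = a₁/(1-r) = 21/(1 - 1/10)
= 21/(9/10)
= 70/3

S∞ = 70/3


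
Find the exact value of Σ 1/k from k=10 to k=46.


Σₖ₌10^46 1/k = 1/10 + 1/11 + 1/12 + ... + 1/46
= 14955659016717063769/9419588158802421600
≈ 1.5877

Sum = 14955659016717063769/9419588158802421600 ≈ 1.5877


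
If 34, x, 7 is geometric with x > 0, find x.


GM = √(34×7) = √238 = 15.4272

GM = 15.4272


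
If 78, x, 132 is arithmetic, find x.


AM = (78 + 132)/2 = 210/2 = 105

AM = 105


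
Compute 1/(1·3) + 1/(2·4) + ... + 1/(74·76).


1/(k(k+2)) = (1/2)·(1/k - 1/(k+2)) (partial fractions)
Telescoping: Σ = (1/2)·(1 + 1/2 - 1/75 - 1/76) = 8399/11400

Sum = 8399/11400


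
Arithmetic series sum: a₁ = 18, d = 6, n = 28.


aₙ = 18 + (28-1)×6 = 180
Sₙ = n(a₁+aₙ)/2 = 28×(18+180)/2
= 28×198/2 = 2772

S_28 = 2772


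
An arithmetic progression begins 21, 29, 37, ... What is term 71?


aₙ = a₁ + (n-1)d
= 21 + (71-1)×8
= 21 + 560
= 581

a_71 = 581


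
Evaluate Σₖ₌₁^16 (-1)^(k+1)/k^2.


S = 1 - 1/4 + 1/9 - 1/16 + 1/25 - 1/36 + 1/49 - 1/64 ± ...
= 0.8206
(Full series converges to +π²/12 ≈ +0.8225)

S_16 = 0.8206


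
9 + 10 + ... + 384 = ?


Σₖ₌9^384 k = Σₖ₌₁^384 k − Σₖ₌₁^8 k
= 384·385/2 − 8·9/2
= 73920 − 36 = 73884

Σk = 73884


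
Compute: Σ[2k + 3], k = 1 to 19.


Σ(2k+3) = 2·Σk + 3·n
= 2·190 + 3·19
= 380 + 57 = 437

Σ = 437


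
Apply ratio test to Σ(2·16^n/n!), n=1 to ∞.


aₙ = 2·16^n/n!
a_{n+1}/aₙ = 16^(n+1)/(n+1)! × n!/16^n  (constant 2 cancels)
= 16/(n+1)
L = lim(n→∞) 16/(n+1) = 0
L < 1 → series CONVERGES

Converges (ratio test: L = 0 < 1)


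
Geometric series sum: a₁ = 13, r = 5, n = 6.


Sₙ = 13×(5^6 - 1)/(5 - 1)
= 13×(15625 - 1)/4
= 13×15624/4
= 50778

S_6 = 50778


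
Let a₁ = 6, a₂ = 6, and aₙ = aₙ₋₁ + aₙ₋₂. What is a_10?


Computing iteratively: 6, 6, 12, 18, 30, 48, 78, 126, 204, 330
a_10 = 330

a_10 = 330


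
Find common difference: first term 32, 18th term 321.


d = (aₙ - a₁)/(n-1)
= (321 - 32)/(18-1)
= 289/17 = 17

d = 17


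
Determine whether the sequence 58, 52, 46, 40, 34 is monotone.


Differences: -6, -6, -6, -6
All differences < 0 → strictly DECREASING

Monotonically decreasing


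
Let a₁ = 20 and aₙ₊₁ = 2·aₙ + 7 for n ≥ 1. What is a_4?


Computing step by step:
a_1 = 20
a_2 = 47
a_3 = 101
a_4 = 209


a_4 = 209


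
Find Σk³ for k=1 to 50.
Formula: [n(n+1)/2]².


n(n+1)/2 = 50×51/2 = 1275
Σk³ = 1275² = 1625625

Σk³ = 1625625


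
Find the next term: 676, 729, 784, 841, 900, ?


Pattern: perfect squares: n²
Terms: 676, 729, 784, 841, 900
Next term = 961

Next term = 961


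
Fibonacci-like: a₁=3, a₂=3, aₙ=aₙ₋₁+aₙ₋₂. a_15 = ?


Computing iteratively: 3, 3, 6, 9, 15, 24, 39, 63, 102, 165, 267, 432, ...
a_15 = 1830

a_15 = 1830


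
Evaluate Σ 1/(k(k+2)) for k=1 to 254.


1/(k(k+2)) = (1/2)·(1/k - 1/(k+2)) (partial fractions)
Telescoping: Σ = (1/2)·(1 + 1/2 - 1/255 - 1/256) = 97409/130560

Sum = 97409/130560


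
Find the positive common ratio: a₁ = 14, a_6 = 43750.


r^(n-1) = aₙ/a₁
r^5 = 43750/14 = 3125
r = 3125^(1/5)
= 5

r = 5


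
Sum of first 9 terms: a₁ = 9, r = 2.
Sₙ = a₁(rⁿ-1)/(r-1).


Sₙ = 9×(2^9 - 1)/(2 - 1)
= 9×(512 - 1)/1
= 9×511/1
= 4599

S_9 = 4599


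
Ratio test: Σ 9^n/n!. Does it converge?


aₙ = 9^n/n!
a_{n+1}/aₙ = 9^(n+1)/(n+1)! × n!/9^n
= 9/(n+1)
L = lim(n→∞) 9/(n+1) = 0
L < 1 → series CONVERGES

Converges (ratio test: L = 0 < 1)


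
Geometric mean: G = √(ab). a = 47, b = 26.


GM = √(47×26) = √1222 = 34.9571

GM = 34.9571


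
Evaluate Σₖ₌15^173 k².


Σₖ₌15^173 k² = Σₖ₌₁^173 k² − Σₖ₌₁^14 k²
= 173·174·347/6 − 14·15·29/6
= 1740899 − 1015 = 1739884

Σk² = 1739884


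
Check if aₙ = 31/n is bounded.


a₁ = 31, a₂ = 31/2, a₃ = 31/3, ...
0 < aₙ ≤ 31 for all n ≥ 1
Lower bound: 0, Upper bound: 31
The sequence IS bounded

Bounded (0 < aₙ ≤ 31)


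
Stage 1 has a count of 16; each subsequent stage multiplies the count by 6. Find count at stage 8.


aₙ = a₁·r^(n-1)
= 16×6^7
= 16×279936
= 4478976

a_8 = 4478976


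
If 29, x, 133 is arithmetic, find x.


AM = (29 + 133)/2 = 162/2 = 81

AM = 81


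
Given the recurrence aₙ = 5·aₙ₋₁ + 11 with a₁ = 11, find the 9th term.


Computing step by step:
a_1 = 11
a_2 = 66
a_3 = 341
a_4 = 1716
a_5 = 8591
a_6 = 42966
a_7 = 214841
a_8 = 1074216
a_9 = 5371091


a_9 = 5371091


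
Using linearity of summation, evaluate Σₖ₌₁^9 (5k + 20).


Σ(5k+20) = 5·Σk + 20·n
= 5·45 + 20·9
= 225 + 180 = 405

Σ = 405


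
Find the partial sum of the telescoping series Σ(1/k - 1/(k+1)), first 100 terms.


Telescoping: adjacent terms cancel.
= 1/1 - 1/101
= 1 - 1/101 = 100/101

Sum = 100/101


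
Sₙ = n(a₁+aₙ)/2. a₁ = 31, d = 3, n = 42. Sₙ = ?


aₙ = 31 + (42-1)×3 = 154
Sₙ = n(a₁+aₙ)/2 = 42×(31+154)/2
= 42×185/2 = 3885

S_42 = 3885


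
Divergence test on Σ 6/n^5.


lim(n→∞) 6/n^5 = 0
lim aₙ = 0 → nth-term test is INCONCLUSIVE
(Need other tests; this is actually a convergent p-series with p=5 > 1)

Inconclusive (lim aₙ = 0; need another test)


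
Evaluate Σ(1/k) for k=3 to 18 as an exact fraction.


Σₖ₌3^18 1/k = 1/3 + 1/4 + 1/5 + ... + 1/18
= 8148181/4084080
≈ 1.9951

Sum = 8148181/4084080 ≈ 1.9951


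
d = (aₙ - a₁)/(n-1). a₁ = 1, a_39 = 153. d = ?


d = (aₙ - a₁)/(n-1)
= (153 - 1)/(39-1)
= 152/38 = 4

d = 4


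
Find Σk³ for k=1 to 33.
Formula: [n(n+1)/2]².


n(n+1)/2 = 33×34/2 = 561
Σk³ = 561² = 314721

Σk³ = 314721


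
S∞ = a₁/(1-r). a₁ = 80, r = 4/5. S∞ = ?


S∞ = a₁/(1-r) = 80/(1 - 4/5)
= 80/(1/5)
= 400

S∞ = 400


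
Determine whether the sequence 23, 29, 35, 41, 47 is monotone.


Differences: 6, 6, 6, 6
All differences > 0 → strictly INCREASING

Monotonically increasing


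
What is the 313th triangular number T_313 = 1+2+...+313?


n(n+1)/2 = 313×314/2 = 98282/2 = 49141

Σk = 49141


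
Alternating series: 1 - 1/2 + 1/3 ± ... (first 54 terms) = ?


S = 1 - 1/2 + 1/3 - 1/4 + 1/5 - 1/6 + 1/7 - 1/8 ± ...
= 0.684
(Full series converges to +ln(2) ≈ +0.6931)

S_54 = 0.684


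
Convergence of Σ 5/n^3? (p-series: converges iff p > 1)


p-series test: Σ c/n^p converges if p > 1, diverges if p ≤ 1 (constant c > 0 doesn't affect convergence).
p = 3
3 > 1 → CONVERGES

Converges (p = 3 > 1)


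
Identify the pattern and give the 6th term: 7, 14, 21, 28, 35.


Pattern: arithmetic (d=7)
Terms: 7, 14, 21, 28, 35
Next term = 42

Next term = 42


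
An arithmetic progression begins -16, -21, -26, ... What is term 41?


aₙ = a₁ + (n-1)d
= -16 + (41-1)×-5
= -16 - 200
= -216

a_41 = -216


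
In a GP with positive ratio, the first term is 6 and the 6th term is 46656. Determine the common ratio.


r^(n-1) = aₙ/a₁
r^5 = 46656/6 = 7776
r = 7776^(1/5)
= 6

r = 6


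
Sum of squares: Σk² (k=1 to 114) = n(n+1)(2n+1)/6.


n = 114
n(n+1)(2n+1)/6 = 114×115×229/6
= 3002190/6 = 500365

Σk² = 500365


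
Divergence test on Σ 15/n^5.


lim(n→∞) 15/n^5 = 0
lim aₙ = 0 → nth-term test is INCONCLUSIVE
(Need other tests; this is actually a convergent p-series with p=5 > 1)

Inconclusive (lim aₙ = 0; need another test)


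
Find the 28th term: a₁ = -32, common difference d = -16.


aₙ = a₁ + (n-1)d
= -32 + (28-1)×-16
= -32 - 432
= -464

a_28 = -464


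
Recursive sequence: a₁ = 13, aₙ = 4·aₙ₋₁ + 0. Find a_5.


Computing step by step:
a_1 = 13
a_2 = 52
a_3 = 208
a_4 = 832
a_5 = 3328


a_5 = 3328


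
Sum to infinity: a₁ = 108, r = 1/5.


S∞ = a₁/(1-r) = 108/(1 - 1/5)
= 108/(4/5)
= 135

S∞ = 135


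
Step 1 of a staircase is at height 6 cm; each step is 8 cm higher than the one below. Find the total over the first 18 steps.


aₙ = 6 + (18-1)×8 = 142
Sₙ = n(a₁+aₙ)/2 = 18×(6+142)/2
= 18×148/2 = 1332

S_18 = 1332


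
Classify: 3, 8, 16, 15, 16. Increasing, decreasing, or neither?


Differences: 5, 8, -1, 1
Difference at position 1 is +5 (> 0) but position 3 is -1 (< 0) — sequence both rises and falls
→ NOT monotonic

Not monotonic


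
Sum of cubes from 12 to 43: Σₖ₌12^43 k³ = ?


Σₖ₌12^43 k³ = [43·44/2]² − [11·12/2]²
= 894916 − 4356 = 890560

Σk³ = 890560


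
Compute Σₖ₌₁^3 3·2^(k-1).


Sₙ = 3×(2^3 - 1)/(2 - 1)
= 3×(8 - 1)/1
= 3×7/1
= 21

S_3 = 21


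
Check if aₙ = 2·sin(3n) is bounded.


For all n, -1 ≤ sin(3n) ≤ 1, so -2 ≤ 2·sin(3n) ≤ 2
Lower bound: -2, Upper bound: 2
The sequence IS bounded

Bounded (-2 ≤ aₙ ≤ 2)


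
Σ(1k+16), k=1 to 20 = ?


Σ(1k+16) = 1·Σk + 16·n
= 1·210 + 16·20
= 210 + 320 = 530

Σ = 530


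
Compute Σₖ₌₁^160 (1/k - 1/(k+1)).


Telescoping: adjacent terms cancel.
= 1/1 - 1/161
= 1 - 1/161 = 160/161

Sum = 160/161


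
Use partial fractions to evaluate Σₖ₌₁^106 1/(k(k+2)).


1/(k(k+2)) = (1/2)·(1/k - 1/(k+2)) (partial fractions)
Telescoping: Σ = (1/2)·(1 + 1/2 - 1/107 - 1/108) = 17119/23112

Sum = 17119/23112


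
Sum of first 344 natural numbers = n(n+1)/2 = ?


n(n+1)/2 = 344×345/2 = 118680/2 = 59340

Σk = 59340


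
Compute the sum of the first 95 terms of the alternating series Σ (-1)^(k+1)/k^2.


S = 1 - 1/4 + 1/9 - 1/16 + 1/25 - 1/36 + 1/49 - 1/64 ± ...
= 0.8225
(Full series converges to +π²/12 ≈ +0.8225)

S_95 = 0.8225


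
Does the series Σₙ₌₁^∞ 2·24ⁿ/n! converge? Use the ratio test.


aₙ = 2·24^n/n!
a_{n+1}/aₙ = 24^(n+1)/(n+1)! × n!/24^n  (constant 2 cancels)
= 24/(n+1)
L = lim(n→∞) 24/(n+1) = 0
L < 1 → series CONVERGES

Converges (ratio test: L = 0 < 1)


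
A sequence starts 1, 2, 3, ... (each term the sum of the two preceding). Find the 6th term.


Computing iteratively: 1, 2, 3, 5, 8, 13
a_6 = 13

a_6 = 13


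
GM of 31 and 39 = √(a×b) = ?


GM = √(31×39) = √1209 = 34.7707

GM = 34.7707


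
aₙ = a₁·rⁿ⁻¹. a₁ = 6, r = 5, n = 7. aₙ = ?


aₙ = a₁·r^(n-1)
= 6×5^6
= 6×15625
= 93750

a_7 = 93750


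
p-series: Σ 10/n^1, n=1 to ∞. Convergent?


p-series test: Σ c/n^p converges if p > 1, diverges if p ≤ 1 (constant c > 0 doesn't affect convergence).
p = 1
1 ≤ 1 → DIVERGES

Diverges (p = 1 ≤ 1)


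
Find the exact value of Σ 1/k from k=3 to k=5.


Σₖ₌3^5 1/k = 1/3 + 1/4 + 1/5
= 47/60
≈ 0.7833

Sum = 47/60 ≈ 0.7833


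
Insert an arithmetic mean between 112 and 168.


AM = (112 + 168)/2 = 280/2 = 140

AM = 140


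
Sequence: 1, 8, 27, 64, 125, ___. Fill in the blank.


Pattern: perfect cubes: n³
Terms: 1, 8, 27, 64, 125
Next term = 216

Next term = 216


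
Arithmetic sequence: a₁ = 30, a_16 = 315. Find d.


d = (aₙ - a₁)/(n-1)
= (315 - 30)/(16-1)
= 285/15 = 19

d = 19


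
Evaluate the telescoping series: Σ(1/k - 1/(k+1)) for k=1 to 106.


Telescoping: adjacent terms cancel.
= 1/1 - 1/107
= 1 - 1/107 = 106/107

Sum = 106/107


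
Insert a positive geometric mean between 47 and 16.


GM = √(47×16) = √752 = 27.4226

GM = 27.4226


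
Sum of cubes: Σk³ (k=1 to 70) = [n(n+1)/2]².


n(n+1)/2 = 70×71/2 = 2485
Σk³ = 2485² = 6175225

Σk³ = 6175225


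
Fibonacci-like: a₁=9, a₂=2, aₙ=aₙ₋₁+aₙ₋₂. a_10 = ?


Computing iteratively: 9, 2, 11, 13, 24, 37, 61, 98, 159, 257
a_10 = 257

a_10 = 257


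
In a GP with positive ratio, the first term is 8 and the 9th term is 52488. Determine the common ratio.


r^(n-1) = aₙ/a₁
r^8 = 52488/8 = 6561
r = 6561^(1/8)
= ±3; taking r > 0 gives r = 3

r = 3


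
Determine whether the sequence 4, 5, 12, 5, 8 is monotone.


Differences: 1, 7, -7, 3
Difference at position 1 is +1 (> 0) but position 3 is -7 (< 0) — sequence both rises and falls
→ NOT monotonic

Not monotonic


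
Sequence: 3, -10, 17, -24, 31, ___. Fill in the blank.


Pattern: alternating sign, magnitude arithmetic (d=7)
Terms: 3, -10, 17, -24, 31
Next term = -38

Next term = -38


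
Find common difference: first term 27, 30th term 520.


d = (aₙ - a₁)/(n-1)
= (520 - 27)/(30-1)
= 493/29 = 17

d = 17


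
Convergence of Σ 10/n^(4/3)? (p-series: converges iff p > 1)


p-series test: Σ c/n^p converges if p > 1, diverges if p ≤ 1 (constant c > 0 doesn't affect convergence).
p = 4/3
4/3 > 1 → CONVERGES

Converges (p = 4/3 > 1)


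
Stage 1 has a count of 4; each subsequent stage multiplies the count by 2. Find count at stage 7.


aₙ = a₁·r^(n-1)
= 4×2^6
= 4×64
= 256

a_7 = 256


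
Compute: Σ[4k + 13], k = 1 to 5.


Σ(4k+13) = 4·Σk + 13·n
= 4·15 + 13·5
= 60 + 65 = 125

Σ = 125


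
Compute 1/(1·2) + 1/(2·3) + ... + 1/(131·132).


1/(k(k+1)) = 1/k - 1/(k+1) (partial fractions)
Telescoping: Σ = 1 - 1/132 = 131/132

Sum = 131/132


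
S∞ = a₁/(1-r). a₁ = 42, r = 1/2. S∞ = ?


S∞ = a₁/(1-r) = 42/(1 - 1/2)
= 42/(1/2)
= 84

S∞ = 84


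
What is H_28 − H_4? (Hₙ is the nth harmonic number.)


Σₖ₌5^28 1/k = 1/5 + 1/6 + 1/7 + ... + 1/28
= 148084936403/80313433200
≈ 1.8438

Sum = 148084936403/80313433200 ≈ 1.8438


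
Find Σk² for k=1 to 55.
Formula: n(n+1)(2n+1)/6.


n = 55
n(n+1)(2n+1)/6 = 55×56×111/6
= 341880/6 = 56980

Σk² = 56980


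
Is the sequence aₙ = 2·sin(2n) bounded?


For all n, -1 ≤ sin(2n) ≤ 1, so -2 ≤ 2·sin(2n) ≤ 2
Lower bound: -2, Upper bound: 2
The sequence IS bounded

Bounded (-2 ≤ aₙ ≤ 2)


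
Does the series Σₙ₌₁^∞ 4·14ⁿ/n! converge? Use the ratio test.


aₙ = 4·14^n/n!
a_{n+1}/aₙ = 14^(n+1)/(n+1)! × n!/14^n  (constant 4 cancels)
= 14/(n+1)
L = lim(n→∞) 14/(n+1) = 0
L < 1 → series CONVERGES

Converges (ratio test: L = 0 < 1)


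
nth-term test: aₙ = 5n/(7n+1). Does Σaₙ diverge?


lim(n→∞) 5n/(7n+1) = 5/7 = 5/7  (divide numerator and denominator by n)
lim aₙ = 5/7 ≠ 0 → series DIVERGES

Diverges (lim aₙ = 5/7 ≠ 0)


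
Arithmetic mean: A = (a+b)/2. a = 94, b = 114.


AM = (94 + 114)/2 = 208/2 = 104

AM = 104


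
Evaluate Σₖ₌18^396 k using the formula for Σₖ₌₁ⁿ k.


Σₖ₌18^396 k = Σₖ₌₁^396 k − Σₖ₌₁^17 k
= 396·397/2 − 17·18/2
= 78606 − 153 = 78453

Σk = 78453


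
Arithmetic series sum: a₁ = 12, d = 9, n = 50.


aₙ = 12 + (50-1)×9 = 453
Sₙ = n(a₁+aₙ)/2 = 50×(12+453)/2
= 50×465/2 = 11625

S_50 = 11625


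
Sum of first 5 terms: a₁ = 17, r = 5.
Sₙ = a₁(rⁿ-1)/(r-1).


Sₙ = 17×(5^5 - 1)/(5 - 1)
= 17×(3125 - 1)/4
= 17×3124/4
= 13277

S_5 = 13277


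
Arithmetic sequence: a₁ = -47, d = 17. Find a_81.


aₙ = a₁ + (n-1)d
= -47 + (81-1)×17
= -47 + 1360
= 1313

a_81 = 1313


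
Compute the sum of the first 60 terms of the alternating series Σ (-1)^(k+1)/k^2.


S = 1 - 1/4 + 1/9 - 1/16 + 1/25 - 1/36 + 1/49 - 1/64 ± ...
= 0.8223
(Full series converges to +π²/12 ≈ +0.8225)

S_60 = 0.8223


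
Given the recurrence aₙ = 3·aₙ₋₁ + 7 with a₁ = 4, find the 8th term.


Computing step by step:
a_1 = 4
a_2 = 19
a_3 = 64
a_4 = 199
a_5 = 604
a_6 = 1819
a_7 = 5464
a_8 = 16399


a_8 = 16399


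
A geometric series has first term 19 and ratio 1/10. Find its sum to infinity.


S∞ = a₁/(1-r) = 19/(1 - 1/10)
= 19/(9/10)
= 190/9

S∞ = 190/9


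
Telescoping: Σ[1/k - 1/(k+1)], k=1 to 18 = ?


Telescoping: adjacent terms cancel.
= 1/1 - 1/19
= 1 - 1/19 = 18/19

Sum = 18/19


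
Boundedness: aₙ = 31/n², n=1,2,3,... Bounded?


a₁ = 31, a₂ = 31/4, a₃ = 31/9, ...
0 < aₙ ≤ 31 for all n ≥ 1
The sequence IS bounded

Bounded (0 < aₙ ≤ 31)


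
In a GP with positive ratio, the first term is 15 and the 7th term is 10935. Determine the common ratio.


r^(n-1) = aₙ/a₁
r^6 = 10935/15 = 729
r = 729^(1/6)
= ±3; taking r > 0 gives r = 3

r = 3


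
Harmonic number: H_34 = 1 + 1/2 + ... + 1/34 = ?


H_34 = 1/1 + 1/2 + 1/3 + ... + 1/34
= 54062195834749/13127595717600
≈ 4.1182

H_34 = 54062195834749/13127595717600 ≈ 4.1182


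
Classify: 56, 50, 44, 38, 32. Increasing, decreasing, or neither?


Differences: -6, -6, -6, -6
All differences < 0 → strictly DECREASING

Monotonically decreasing


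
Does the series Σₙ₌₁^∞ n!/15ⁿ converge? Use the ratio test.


aₙ = n!/15^n
a_{n+1}/aₙ = (n+1)!/15^(n+1) × 15^n/n!
= (n+1)/15
L = lim(n→∞) (n+1)/15 = ∞
L > 1 → series DIVERGES

Diverges (ratio test: L = ∞ > 1)


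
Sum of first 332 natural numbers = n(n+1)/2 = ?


n(n+1)/2 = 332×333/2 = 110556/2 = 55278

Σk = 55278


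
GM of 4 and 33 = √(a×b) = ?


GM = √(4×33) = √132 = 11.4891

GM = 11.4891


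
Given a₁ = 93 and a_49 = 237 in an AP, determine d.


d = (aₙ - a₁)/(n-1)
= (237 - 93)/(49-1)
= 144/48 = 3

d = 3


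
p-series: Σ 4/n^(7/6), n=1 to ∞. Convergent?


p-series test: Σ c/n^p converges if p > 1, diverges if p ≤ 1 (constant c > 0 doesn't affect convergence).
p = 7/6
7/6 > 1 → CONVERGES

Converges (p = 7/6 > 1)


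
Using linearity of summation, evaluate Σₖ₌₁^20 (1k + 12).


Σ(1k+12) = 1·Σk + 12·n
= 1·210 + 12·20
= 210 + 240 = 450

Σ = 450


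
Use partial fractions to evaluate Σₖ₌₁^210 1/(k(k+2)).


1/(k(k+2)) = (1/2)·(1/k - 1/(k+2)) (partial fractions)
Telescoping: Σ = (1/2)·(1 + 1/2 - 1/211 - 1/212) = 66675/89464

Sum = 66675/89464


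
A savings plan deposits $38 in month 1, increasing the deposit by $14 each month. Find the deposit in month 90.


aₙ = a₁ + (n-1)d
= 38 + (90-1)×14
= 38 + 1246
= 1284

a_90 = 1284


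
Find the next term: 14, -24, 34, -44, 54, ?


Pattern: alternating sign, magnitude arithmetic (d=10)
Terms: 14, -24, 34, -44, 54
Next term = -64

Next term = -64


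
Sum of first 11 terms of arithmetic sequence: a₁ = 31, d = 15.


aₙ = 31 + (11-1)×15 = 181
Sₙ = n(a₁+aₙ)/2 = 11×(31+181)/2
= 11×212/2 = 1166

S_11 = 1166


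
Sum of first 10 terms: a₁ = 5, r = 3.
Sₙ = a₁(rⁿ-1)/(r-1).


Sₙ = 5×(3^10 - 1)/(3 - 1)
= 5×(59049 - 1)/2
= 5×59048/2
= 147620

S_10 = 147620


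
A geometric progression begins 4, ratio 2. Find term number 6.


aₙ = a₁·r^(n-1)
= 4×2^5
= 4×32
= 128

a_6 = 128


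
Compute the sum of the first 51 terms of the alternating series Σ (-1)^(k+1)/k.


S = 1 - 1/2 + 1/3 - 1/4 + 1/5 - 1/6 + 1/7 - 1/8 ± ...
= 0.7029
(Full series converges to +ln(2) ≈ +0.6931)

S_51 = 0.7029


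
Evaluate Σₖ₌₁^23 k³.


n(n+1)/2 = 23×24/2 = 276
Σk³ = 276² = 76176

Σk³ = 76176


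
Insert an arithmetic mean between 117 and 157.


AM = (117 + 157)/2 = 274/2 = 137

AM = 137


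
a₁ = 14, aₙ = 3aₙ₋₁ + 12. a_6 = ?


Computing step by step:
a_1 = 14
a_2 = 54
a_3 = 174
a_4 = 534
a_5 = 1614
a_6 = 4854


a_6 = 4854


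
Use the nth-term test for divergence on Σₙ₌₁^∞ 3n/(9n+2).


lim(n→∞) 3n/(9n+2) = 3/9 = 1/3  (divide numerator and denominator by n)
lim aₙ = 1/3 ≠ 0 → series DIVERGES

Diverges (lim aₙ = 1/3 ≠ 0)


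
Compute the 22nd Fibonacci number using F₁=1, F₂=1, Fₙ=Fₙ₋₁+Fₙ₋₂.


Fibonacci sequence: 1, 1, 2, 3, 5, 8, 13, 21, 34, 55, 89, ...
F(22) = 17711

F(22) = 17711


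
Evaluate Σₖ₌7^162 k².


Σₖ₌7^162 k² = Σₖ₌₁^162 k² − Σₖ₌₁^6 k²
= 162·163·325/6 − 6·7·13/6
= 1430325 − 91 = 1430234

Σk² = 1430234


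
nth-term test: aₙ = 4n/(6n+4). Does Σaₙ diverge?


lim(n→∞) 4n/(6n+4) = 4/6 = 2/3  (divide numerator and denominator by n)
lim aₙ = 2/3 ≠ 0 → series DIVERGES

Diverges (lim aₙ = 2/3 ≠ 0)


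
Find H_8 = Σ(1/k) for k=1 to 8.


H_8 = 1/1 + 1/2 + 1/3 + 1/4 + 1/5 + 1/6 + 1/7 + 1/8
= 761/280
≈ 2.7179

H_8 = 761/280 ≈ 2.7179


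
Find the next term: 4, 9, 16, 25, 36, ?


Pattern: perfect squares: n²
Terms: 4, 9, 16, 25, 36
Next term = 49

Next term = 49


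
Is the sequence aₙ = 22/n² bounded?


a₁ = 22, a₂ = 22/4, a₃ = 22/9, ...
0 < aₙ ≤ 22 for all n ≥ 1
The sequence IS bounded

Bounded (0 < aₙ ≤ 22)


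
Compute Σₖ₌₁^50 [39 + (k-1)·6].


aₙ = 39 + (50-1)×6 = 333
Sₙ = n(a₁+aₙ)/2 = 50×(39+333)/2
= 50×372/2 = 9300

S_50 = 9300


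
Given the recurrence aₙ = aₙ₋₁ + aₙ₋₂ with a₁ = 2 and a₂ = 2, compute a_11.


Computing iteratively: 2, 2, 4, 6, 10, 16, 26, 42, 68, 110, 178
a_11 = 178

a_11 = 178


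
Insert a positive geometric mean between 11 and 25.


GM = √(11×25) = √275 = 16.5831

GM = 16.5831


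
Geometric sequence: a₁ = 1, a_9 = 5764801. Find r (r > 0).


r^(n-1) = aₙ/a₁
r^8 = 5764801/1 = 5764801
r = 5764801^(1/8)
= ±7; taking r > 0 gives r = 7

r = 7


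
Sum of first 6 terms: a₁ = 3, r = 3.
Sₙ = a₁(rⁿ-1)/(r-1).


Sₙ = 3×(3^6 - 1)/(3 - 1)
= 3×(729 - 1)/2
= 3×728/2
= 1092

S_6 = 1092


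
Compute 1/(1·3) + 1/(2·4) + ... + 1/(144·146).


1/(k(k+2)) = (1/2)·(1/k - 1/(k+2)) (partial fractions)
Telescoping: Σ = (1/2)·(1 + 1/2 - 1/145 - 1/146) = 7866/10585

Sum = 7866/10585


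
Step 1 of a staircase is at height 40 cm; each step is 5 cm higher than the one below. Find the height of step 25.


aₙ = a₁ + (n-1)d
= 40 + (25-1)×5
= 40 + 120
= 160

a_25 = 160


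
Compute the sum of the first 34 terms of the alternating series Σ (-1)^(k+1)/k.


S = 1 - 1/2 + 1/3 - 1/4 + 1/5 - 1/6 + 1/7 - 1/8 ± ...
= 0.6787
(Full series converges to +ln(2) ≈ +0.6931)

S_34 = 0.6787


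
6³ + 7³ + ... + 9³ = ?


Σₖ₌6^9 k³ = [9·10/2]² − [5·6/2]²
= 2025 − 225 = 1800

Σk³ = 1800


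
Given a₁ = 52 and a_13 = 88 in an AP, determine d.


d = (aₙ - a₁)/(n-1)
= (88 - 52)/(13-1)
= 36/12 = 3

d = 3


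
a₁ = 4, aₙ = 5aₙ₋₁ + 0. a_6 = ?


Computing step by step:
a_1 = 4
a_2 = 20
a_3 = 100
a_4 = 500
a_5 = 2500
a_6 = 12500


a_6 = 12500


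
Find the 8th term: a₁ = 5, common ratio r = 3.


aₙ = a₁·r^(n-1)
= 5×3^7
= 5×2187
= 10935

a_8 = 10935


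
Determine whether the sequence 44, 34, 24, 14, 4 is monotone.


Differences: -10, -10, -10, -10
All differences < 0 → strictly DECREASING

Monotonically decreasing


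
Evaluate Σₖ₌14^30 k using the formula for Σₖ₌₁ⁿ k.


Σₖ₌14^30 k = Σₖ₌₁^30 k − Σₖ₌₁^13 k
= 30·31/2 − 13·14/2
= 465 − 91 = 374

Σk = 374


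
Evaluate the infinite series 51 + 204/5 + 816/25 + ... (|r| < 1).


S∞ = a₁/(1-r) = 51/(1 - 4/5)
= 51/(1/5)
= 255

S∞ = 255


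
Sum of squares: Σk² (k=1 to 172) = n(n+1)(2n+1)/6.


n = 172
n(n+1)(2n+1)/6 = 172×173×345/6
= 10265820/6 = 1710970

Σk² = 1710970


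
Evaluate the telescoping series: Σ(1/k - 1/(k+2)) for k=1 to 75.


Telescoping with gap 2: two head and two tail terms survive.
= (1 + 1/2) - (1/76 + 1/77)
= 3/2 - 1/76 - 1/77 = 8625/5852

Sum = 8625/5852


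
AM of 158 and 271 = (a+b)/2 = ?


AM = (158 + 271)/2 = 429/2 = 214.5

AM = 214.5


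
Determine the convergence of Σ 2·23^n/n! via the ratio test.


aₙ = 2·23^n/n!
a_{n+1}/aₙ = 23^(n+1)/(n+1)! × n!/23^n  (constant 2 cancels)
= 23/(n+1)
L = lim(n→∞) 23/(n+1) = 0
L < 1 → series CONVERGES

Converges (ratio test: L = 0 < 1)


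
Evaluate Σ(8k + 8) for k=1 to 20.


Σ(8k+8) = 8·Σk + 8·n
= 8·210 + 8·20
= 1680 + 160 = 1840

Σ = 1840


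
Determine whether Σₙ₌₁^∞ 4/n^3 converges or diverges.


p-series test: Σ c/n^p converges if p > 1, diverges if p ≤ 1 (constant c > 0 doesn't affect convergence).
p = 3
3 > 1 → CONVERGES

Converges (p = 3 > 1)


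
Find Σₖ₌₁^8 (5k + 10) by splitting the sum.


Σ(5k+10) = 5·Σk + 10·n
= 5·36 + 10·8
= 180 + 80 = 260

Σ = 260


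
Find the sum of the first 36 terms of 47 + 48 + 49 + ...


aₙ = 47 + (36-1)×1 = 82
Sₙ = n(a₁+aₙ)/2 = 36×(47+82)/2
= 36×129/2 = 2322

S_36 = 2322


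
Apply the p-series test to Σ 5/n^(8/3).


p-series test: Σ c/n^p converges if p > 1, diverges if p ≤ 1 (constant c > 0 doesn't affect convergence).
p = 8/3
8/3 > 1 → CONVERGES

Converges (p = 8/3 > 1)


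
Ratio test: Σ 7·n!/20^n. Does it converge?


aₙ = 7·n!/20^n
a_{n+1}/aₙ = (n+1)!/20^(n+1) × 20^n/n!  (constant 7 cancels)
= (n+1)/20
L = lim(n→∞) (n+1)/20 = ∞
L > 1 → series DIVERGES

Diverges (ratio test: L = ∞ > 1)


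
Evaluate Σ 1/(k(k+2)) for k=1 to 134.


1/(k(k+2)) = (1/2)·(1/k - 1/(k+2)) (partial fractions)
Telescoping: Σ = (1/2)·(1 + 1/2 - 1/135 - 1/136) = 27269/36720

Sum = 27269/36720


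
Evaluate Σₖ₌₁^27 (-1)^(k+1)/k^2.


S = 1 - 1/4 + 1/9 - 1/16 + 1/25 - 1/36 + 1/49 - 1/64 ± ...
= 0.8231
(Full series converges to +π²/12 ≈ +0.8225)

S_27 = 0.8231


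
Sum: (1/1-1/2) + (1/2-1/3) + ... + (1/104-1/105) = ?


Telescoping: adjacent terms cancel.
= 1/1 - 1/105
= 1 - 1/105 = 104/105

Sum = 104/105


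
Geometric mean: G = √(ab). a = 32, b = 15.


GM = √(32×15) = √480 = 21.9089

GM = 21.9089


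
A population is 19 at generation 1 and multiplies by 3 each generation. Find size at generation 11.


aₙ = a₁·r^(n-1)
= 19×3^10
= 19×59049
= 1121931

a_11 = 1121931


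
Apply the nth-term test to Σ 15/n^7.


lim(n→∞) 15/n^7 = 0
lim aₙ = 0 → nth-term test is INCONCLUSIVE
(Need other tests; this is actually a convergent p-series with p=7 > 1)

Inconclusive (lim aₙ = 0; need another test)


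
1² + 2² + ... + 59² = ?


n = 59
n(n+1)(2n+1)/6 = 59×60×119/6
= 421260/6 = 70210

Σk² = 70210


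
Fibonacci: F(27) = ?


Fibonacci sequence: 1, 1, 2, 3, 5, 8, 13, 21, 34, 55, 89, ...
F(27) = 196418

F(27) = 196418


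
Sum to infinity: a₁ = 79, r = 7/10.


S∞ = a₁/(1-r) = 79/(1 - 7/10)
= 79/(3/10)
= 790/3

S∞ = 790/3


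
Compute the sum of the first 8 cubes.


n(n+1)/2 = 8×9/2 = 36
Σk³ = 36² = 1296

Σk³ = 1296


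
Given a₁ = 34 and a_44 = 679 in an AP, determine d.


d = (aₙ - a₁)/(n-1)
= (679 - 34)/(44-1)
= 645/43 = 15

d = 15


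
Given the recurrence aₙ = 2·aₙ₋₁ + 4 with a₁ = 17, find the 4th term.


Computing step by step:
a_1 = 17
a_2 = 38
a_3 = 80
a_4 = 164


a_4 = 164
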